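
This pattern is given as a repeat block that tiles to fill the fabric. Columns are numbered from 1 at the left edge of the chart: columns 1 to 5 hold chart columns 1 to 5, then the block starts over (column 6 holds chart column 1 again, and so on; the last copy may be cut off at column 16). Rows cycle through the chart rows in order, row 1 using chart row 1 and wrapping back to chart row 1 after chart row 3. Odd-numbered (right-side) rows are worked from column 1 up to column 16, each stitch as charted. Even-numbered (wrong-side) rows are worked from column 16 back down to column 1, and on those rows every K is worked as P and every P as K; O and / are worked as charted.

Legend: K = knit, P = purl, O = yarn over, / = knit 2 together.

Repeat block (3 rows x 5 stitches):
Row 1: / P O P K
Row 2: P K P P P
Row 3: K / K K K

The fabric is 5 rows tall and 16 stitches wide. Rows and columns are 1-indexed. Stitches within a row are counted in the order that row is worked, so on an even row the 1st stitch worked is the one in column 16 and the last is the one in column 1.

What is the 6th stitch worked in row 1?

== STITCH ==
/

Derivation:
Row 1 uses chart row ((1-1) mod 3)+1 = 1. Row 1 is odd, so RS.
Chart row 1 tiled across columns 1-16: / P O P K / P O P K / P O P K /
RS row: no reversal, no swap; stitch n worked = column n.
Stitch 6 in working order -> /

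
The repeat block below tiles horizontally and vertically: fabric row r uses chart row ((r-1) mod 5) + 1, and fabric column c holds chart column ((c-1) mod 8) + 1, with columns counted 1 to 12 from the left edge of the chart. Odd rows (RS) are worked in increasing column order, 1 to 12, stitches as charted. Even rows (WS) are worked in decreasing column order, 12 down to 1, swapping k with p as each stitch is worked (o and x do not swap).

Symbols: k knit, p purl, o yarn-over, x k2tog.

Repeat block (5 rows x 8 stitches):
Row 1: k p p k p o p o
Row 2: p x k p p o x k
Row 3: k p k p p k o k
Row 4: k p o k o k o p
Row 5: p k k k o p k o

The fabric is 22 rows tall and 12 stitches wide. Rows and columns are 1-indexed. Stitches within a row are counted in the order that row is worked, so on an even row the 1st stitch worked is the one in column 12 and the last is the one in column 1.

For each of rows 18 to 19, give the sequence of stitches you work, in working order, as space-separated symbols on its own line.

Row 18: chart row 3, WS - tiled (columns 1-12): k p k p p k o k k p k p; work from column 12 back to 1 with k<->p swapped.
Row 19: chart row 4, RS - tile across columns 1-12 and work as-is.

== ROWS AS WORKED ==
k p k p p o p k k p k p
k p o k o k o p k p o k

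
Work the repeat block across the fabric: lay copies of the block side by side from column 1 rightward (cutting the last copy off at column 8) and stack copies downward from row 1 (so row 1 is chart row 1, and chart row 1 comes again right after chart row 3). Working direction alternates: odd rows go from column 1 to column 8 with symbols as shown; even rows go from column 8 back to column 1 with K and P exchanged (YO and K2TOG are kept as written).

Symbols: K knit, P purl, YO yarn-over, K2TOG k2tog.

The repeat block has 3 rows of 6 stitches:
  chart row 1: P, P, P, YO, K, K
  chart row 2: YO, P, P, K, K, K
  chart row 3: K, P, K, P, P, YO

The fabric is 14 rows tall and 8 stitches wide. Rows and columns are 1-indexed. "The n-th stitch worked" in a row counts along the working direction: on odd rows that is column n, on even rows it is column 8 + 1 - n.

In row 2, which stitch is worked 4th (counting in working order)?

Stitch:
P

Derivation:
For row 2: chart row = ((2-1) mod 3) + 1 = 2; this is a WS (even) row.
Chart row 2 tiled across columns 1-8: YO P P K K K YO P
Wrong side: read the tiled row from column 8 down to 1 and exchange K with P (leave YO, K2TOG).
Row 2 as worked: K YO P P P K K YO
Stitch 4 in working order -> P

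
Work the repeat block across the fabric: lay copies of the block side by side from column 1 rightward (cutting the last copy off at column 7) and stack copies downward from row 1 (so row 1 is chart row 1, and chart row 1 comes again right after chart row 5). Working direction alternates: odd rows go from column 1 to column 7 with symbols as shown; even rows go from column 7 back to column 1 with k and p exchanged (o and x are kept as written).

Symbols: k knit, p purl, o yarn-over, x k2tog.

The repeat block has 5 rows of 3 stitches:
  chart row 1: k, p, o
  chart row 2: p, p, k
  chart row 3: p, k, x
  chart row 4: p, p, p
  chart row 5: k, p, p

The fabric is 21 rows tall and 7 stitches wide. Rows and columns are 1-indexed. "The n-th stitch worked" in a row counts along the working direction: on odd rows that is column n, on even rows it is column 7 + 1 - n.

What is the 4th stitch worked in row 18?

== STITCH ==
k

Derivation:
Row 18: (18-1) mod 5 = 2, so use chart row 3. Even row -> WS.
Chart row 3 tiled across columns 1-7: p k x p k x p
WS: work from column 7 back to column 1 (reverse the tiled row), swapping k<->p (o and x unchanged).
Row 18 as worked: k x p k x p k
The 4th stitch worked is k.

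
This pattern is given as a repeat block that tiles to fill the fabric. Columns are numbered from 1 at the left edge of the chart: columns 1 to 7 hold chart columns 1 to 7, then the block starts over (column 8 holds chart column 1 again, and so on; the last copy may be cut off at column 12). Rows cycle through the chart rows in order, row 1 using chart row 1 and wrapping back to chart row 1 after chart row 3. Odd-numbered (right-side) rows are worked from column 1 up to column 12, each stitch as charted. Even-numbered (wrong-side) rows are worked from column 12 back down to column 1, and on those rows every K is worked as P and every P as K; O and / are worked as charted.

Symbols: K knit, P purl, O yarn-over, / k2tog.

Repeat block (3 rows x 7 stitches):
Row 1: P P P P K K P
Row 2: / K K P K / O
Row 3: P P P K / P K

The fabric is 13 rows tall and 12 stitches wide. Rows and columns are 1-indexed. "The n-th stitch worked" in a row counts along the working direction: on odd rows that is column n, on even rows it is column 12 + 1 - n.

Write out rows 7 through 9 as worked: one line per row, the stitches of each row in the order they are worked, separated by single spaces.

Result:
P P P P K K P P P P P K
P K P P / O / P K P P /
P P P K / P K P P P K /

Derivation:
Row 7: chart row 1, RS - tile across columns 1-12 and work as-is.
Row 8: chart row 2, WS - tiled (columns 1-12): / K K P K / O / K K P K; work from column 12 back to 1 with K<->P swapped.
Row 9: chart row 3, RS - tile across columns 1-12 and work as-is.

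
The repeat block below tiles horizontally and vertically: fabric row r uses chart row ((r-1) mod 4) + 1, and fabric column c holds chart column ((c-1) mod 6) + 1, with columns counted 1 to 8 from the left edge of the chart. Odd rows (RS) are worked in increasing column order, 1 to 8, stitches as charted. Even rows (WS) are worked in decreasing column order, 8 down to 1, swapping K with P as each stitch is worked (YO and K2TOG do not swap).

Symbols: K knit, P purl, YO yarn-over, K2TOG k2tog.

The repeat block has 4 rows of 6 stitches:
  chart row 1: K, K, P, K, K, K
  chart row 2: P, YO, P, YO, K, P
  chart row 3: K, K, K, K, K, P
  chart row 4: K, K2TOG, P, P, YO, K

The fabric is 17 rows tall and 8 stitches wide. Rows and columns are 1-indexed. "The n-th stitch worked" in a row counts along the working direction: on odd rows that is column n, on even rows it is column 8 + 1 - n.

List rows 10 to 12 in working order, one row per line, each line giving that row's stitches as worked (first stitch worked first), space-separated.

Row 10: chart row 2, WS - tiled (columns 1-8): P YO P YO K P P YO; work from column 8 back to 1 with K<->P swapped.
Row 11: chart row 3, RS - tile across columns 1-8 and work as-is.
Row 12: chart row 4, WS - tiled (columns 1-8): K K2TOG P P YO K K K2TOG; work from column 8 back to 1 with K<->P swapped.

Rows as worked:
YO K K P YO K YO K
K K K K K P K K
K2TOG P P YO K K K2TOG P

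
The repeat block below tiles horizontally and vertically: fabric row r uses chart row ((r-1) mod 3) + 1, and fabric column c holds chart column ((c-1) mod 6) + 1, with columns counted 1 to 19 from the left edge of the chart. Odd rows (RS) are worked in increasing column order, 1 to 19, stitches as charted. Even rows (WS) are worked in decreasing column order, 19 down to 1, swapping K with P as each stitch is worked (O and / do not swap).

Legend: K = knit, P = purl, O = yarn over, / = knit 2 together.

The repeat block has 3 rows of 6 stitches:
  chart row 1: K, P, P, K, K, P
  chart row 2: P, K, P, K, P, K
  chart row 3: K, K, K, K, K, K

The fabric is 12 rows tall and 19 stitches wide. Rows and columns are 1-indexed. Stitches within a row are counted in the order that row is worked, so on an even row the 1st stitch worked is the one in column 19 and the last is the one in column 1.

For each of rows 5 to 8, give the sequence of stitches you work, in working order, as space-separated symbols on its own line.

Row 5: chart row 2, RS - tile across columns 1-19 and work as-is.
Row 6: chart row 3, WS - tiled (columns 1-19): K K K K K K K K K K K K K K K K K K K; work from column 19 back to 1 with K<->P swapped.
Row 7: chart row 1, RS - tile across columns 1-19 and work as-is.
Row 8: chart row 2, WS - tiled (columns 1-19): P K P K P K P K P K P K P K P K P K P; work from column 19 back to 1 with K<->P swapped.

Rows as worked:
P K P K P K P K P K P K P K P K P K P
P P P P P P P P P P P P P P P P P P P
K P P K K P K P P K K P K P P K K P K
K P K P K P K P K P K P K P K P K P K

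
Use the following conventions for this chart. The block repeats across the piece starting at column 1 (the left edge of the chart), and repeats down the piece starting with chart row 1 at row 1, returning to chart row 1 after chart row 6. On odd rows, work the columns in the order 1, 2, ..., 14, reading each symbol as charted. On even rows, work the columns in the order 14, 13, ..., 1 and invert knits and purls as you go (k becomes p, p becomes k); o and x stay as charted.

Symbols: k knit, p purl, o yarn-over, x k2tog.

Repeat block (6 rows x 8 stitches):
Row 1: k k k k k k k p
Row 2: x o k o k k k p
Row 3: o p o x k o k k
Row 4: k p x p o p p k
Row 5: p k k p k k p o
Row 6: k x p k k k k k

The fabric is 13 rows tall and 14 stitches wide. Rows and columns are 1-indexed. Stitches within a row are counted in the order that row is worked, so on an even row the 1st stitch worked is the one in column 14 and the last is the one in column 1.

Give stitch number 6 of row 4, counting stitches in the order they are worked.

Row 4 uses chart row ((4-1) mod 6)+1 = 4. Row 4 is even, so WS.
Chart row 4 tiled across columns 1-14: k p x p o p p k k p x p o p
WS: work from column 14 back to column 1 (reverse the tiled row), swapping k<->p (o and x unchanged).
Row 4 as worked: k o k x k p p k k o k x k p
The 6th stitch worked is p.

Result:
p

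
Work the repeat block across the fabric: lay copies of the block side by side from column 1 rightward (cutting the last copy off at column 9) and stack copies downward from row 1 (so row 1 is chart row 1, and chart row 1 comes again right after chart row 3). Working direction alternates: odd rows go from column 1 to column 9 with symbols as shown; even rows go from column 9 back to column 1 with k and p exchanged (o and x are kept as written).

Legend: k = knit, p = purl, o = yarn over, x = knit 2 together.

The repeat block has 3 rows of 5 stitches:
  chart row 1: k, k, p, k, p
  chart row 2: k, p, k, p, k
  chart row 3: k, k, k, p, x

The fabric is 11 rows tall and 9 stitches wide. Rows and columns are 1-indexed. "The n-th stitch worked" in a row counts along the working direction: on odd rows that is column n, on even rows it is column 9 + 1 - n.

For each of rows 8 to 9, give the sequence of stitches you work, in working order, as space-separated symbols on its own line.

Row 8: chart row 2, WS - tiled (columns 1-9): k p k p k k p k p; work from column 9 back to 1 with k<->p swapped.
Row 9: chart row 3, RS - tile across columns 1-9 and work as-is.

== ROWS AS WORKED ==
k p k p p k p k p
k k k p x k k k p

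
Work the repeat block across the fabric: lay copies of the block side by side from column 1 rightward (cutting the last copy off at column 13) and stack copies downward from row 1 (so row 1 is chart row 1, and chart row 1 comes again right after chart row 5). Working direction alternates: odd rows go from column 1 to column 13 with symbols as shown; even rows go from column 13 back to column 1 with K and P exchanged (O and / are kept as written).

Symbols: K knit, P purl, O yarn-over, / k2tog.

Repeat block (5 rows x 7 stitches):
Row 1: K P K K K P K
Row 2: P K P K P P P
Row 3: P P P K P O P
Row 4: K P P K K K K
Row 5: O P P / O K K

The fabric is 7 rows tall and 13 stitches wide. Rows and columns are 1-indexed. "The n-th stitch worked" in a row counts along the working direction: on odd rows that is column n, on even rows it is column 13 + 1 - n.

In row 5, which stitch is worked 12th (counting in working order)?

Stitch:
O

Derivation:
Row 5 uses chart row ((5-1) mod 5)+1 = 5. Row 5 is odd, so RS.
Chart row 5 tiled across columns 1-13: O P P / O K K O P P / O K
RS: work column 1 to column 13, symbols as charted — the tiled row is the row as worked.
Stitch 12 in working order -> O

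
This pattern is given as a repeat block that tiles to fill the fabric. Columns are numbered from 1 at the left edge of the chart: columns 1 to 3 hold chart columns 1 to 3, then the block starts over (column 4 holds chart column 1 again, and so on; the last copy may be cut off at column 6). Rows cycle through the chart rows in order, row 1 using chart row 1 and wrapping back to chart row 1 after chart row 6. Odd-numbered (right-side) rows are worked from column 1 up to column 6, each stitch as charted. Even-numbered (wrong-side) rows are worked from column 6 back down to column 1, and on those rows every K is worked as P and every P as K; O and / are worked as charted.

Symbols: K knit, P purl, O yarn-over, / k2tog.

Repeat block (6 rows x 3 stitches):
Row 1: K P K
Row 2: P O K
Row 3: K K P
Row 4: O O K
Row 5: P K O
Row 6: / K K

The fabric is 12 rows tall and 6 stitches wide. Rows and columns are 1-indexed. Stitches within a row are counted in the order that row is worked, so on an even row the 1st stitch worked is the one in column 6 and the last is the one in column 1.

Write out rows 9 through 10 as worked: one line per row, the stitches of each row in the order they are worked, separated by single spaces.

== ROWS AS WORKED ==
K K P K K P
P O O P O O

Derivation:
Row 9: chart row 3, RS - tile across columns 1-6 and work as-is.
Row 10: chart row 4, WS - tiled (columns 1-6): O O K O O K; work from column 6 back to 1 with K<->P swapped.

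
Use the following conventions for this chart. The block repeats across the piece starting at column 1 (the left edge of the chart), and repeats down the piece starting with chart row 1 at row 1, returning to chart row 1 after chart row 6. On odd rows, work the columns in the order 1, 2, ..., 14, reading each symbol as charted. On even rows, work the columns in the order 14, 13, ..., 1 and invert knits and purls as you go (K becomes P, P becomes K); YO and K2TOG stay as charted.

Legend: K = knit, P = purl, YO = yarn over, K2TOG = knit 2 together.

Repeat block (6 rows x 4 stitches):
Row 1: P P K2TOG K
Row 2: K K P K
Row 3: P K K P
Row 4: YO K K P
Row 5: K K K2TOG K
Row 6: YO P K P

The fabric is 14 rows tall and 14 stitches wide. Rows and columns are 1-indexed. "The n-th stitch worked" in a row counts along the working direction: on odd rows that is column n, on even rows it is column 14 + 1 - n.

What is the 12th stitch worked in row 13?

== STITCH ==
K

Derivation:
Row 13: (13-1) mod 6 = 0, so use chart row 1. Odd row -> RS.
Chart row 1 tiled across columns 1-14: P P K2TOG K P P K2TOG K P P K2TOG K P P
Right side: take the tiled row as-is (worked left to right from column 1).
The 12th stitch worked is K.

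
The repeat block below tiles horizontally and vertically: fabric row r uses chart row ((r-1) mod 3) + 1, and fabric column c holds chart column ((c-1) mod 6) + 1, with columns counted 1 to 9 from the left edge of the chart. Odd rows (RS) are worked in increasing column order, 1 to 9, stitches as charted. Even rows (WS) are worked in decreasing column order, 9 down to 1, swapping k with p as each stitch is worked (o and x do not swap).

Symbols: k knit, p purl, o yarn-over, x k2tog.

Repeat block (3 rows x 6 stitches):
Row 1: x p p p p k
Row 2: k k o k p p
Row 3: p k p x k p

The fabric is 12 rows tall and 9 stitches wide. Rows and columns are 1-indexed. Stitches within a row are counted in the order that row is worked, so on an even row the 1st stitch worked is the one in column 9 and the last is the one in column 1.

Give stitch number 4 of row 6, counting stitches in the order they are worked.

For row 6: chart row = ((6-1) mod 3) + 1 = 3; this is a WS (even) row.
Chart row 3 tiled across columns 1-9: p k p x k p p k p
WS: work from column 9 back to column 1 (reverse the tiled row), swapping k<->p (o and x unchanged).
Row 6 as worked: k p k k p x k p k
The 4th stitch worked is k.

Result:
k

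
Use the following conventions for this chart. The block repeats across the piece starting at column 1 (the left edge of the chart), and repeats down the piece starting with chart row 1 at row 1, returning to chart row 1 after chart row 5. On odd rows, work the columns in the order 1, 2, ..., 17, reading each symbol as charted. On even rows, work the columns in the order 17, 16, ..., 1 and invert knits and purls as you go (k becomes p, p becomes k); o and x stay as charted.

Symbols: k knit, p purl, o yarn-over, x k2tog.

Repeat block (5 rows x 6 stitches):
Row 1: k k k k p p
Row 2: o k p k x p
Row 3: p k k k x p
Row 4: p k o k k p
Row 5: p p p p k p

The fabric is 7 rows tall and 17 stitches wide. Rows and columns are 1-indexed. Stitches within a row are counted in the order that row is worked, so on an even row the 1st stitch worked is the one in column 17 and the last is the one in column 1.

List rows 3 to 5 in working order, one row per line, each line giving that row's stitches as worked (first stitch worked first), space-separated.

Row 3: chart row 3, RS - tile across columns 1-17 and work as-is.
Row 4: chart row 4, WS - tiled (columns 1-17): p k o k k p p k o k k p p k o k k; work from column 17 back to 1 with k<->p swapped.
Row 5: chart row 5, RS - tile across columns 1-17 and work as-is.

Rows as worked:
p k k k x p p k k k x p p k k k x
p p o p k k p p o p k k p p o p k
p p p p k p p p p p k p p p p p k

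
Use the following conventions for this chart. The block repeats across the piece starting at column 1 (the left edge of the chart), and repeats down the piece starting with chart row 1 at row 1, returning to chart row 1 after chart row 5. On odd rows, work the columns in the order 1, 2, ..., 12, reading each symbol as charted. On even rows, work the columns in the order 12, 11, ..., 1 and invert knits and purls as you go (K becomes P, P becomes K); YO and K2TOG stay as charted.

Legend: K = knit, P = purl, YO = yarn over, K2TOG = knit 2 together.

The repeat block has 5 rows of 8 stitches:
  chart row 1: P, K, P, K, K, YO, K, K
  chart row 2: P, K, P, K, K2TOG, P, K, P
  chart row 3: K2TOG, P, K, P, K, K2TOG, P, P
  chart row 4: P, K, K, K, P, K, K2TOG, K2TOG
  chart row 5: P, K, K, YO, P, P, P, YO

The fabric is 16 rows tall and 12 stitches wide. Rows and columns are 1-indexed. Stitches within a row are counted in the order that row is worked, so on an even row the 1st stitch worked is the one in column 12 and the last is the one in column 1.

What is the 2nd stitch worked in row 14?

Row 14: (14-1) mod 5 = 3, so use chart row 4. Even row -> WS.
Chart row 4 tiled across columns 1-12: P K K K P K K2TOG K2TOG P K K K
WS: work from column 12 back to column 1 (reverse the tiled row), swapping K<->P (YO and K2TOG unchanged).
Row 14 as worked: P P P K K2TOG K2TOG P K P P P K
Stitch 2 in working order -> P

Stitch:
P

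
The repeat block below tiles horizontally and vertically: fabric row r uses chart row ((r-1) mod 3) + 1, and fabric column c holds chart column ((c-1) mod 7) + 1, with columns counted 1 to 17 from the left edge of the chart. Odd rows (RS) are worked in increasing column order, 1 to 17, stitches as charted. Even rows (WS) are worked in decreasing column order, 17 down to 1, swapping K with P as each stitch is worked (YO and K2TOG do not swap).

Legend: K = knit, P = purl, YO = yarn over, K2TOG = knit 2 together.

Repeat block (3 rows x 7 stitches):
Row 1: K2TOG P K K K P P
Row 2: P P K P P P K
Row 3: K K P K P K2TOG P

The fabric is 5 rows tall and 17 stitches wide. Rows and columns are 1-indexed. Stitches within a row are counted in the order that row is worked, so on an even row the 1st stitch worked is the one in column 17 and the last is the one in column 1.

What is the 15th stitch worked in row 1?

For row 1: chart row = ((1-1) mod 3) + 1 = 1; this is a RS (odd) row.
Chart row 1 tiled across columns 1-17: K2TOG P K K K P P K2TOG P K K K P P K2TOG P K
Right side: take the tiled row as-is (worked left to right from column 1).
The 15th stitch worked is K2TOG.

== STITCH ==
K2TOG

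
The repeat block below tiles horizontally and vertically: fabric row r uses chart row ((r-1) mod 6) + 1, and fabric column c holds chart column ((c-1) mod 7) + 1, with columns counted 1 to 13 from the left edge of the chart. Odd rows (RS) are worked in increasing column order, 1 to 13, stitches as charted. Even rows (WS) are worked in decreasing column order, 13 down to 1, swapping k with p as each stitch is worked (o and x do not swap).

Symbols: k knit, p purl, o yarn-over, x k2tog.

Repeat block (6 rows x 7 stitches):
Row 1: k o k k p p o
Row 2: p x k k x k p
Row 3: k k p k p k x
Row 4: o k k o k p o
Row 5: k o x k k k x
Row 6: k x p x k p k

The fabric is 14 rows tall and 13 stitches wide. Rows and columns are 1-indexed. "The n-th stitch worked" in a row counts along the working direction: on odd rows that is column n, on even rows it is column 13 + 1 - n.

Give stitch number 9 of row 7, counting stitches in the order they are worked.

== STITCH ==
o

Derivation:
Row 7 uses chart row ((7-1) mod 6)+1 = 1. Row 7 is odd, so RS.
Chart row 1 tiled across columns 1-13: k o k k p p o k o k k p p
RS row: no reversal, no swap; stitch n worked = column n.
Counting 9 along the worked row gives o.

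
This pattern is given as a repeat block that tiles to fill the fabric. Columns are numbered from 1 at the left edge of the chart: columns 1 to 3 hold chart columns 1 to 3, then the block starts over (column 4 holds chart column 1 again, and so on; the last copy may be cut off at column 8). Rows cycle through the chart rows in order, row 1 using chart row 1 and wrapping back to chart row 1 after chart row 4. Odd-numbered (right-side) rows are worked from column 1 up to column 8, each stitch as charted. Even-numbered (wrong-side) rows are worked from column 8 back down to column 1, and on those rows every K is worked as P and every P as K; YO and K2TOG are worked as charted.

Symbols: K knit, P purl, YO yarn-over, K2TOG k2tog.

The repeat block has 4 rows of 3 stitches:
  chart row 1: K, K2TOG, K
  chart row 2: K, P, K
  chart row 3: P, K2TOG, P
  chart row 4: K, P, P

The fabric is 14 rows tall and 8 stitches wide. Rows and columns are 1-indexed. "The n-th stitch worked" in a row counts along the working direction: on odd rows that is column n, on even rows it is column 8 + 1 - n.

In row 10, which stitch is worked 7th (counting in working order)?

Row 10: (10-1) mod 4 = 1, so use chart row 2. Even row -> WS.
Chart row 2 tiled across columns 1-8: K P K K P K K P
WS: work from column 8 back to column 1 (reverse the tiled row), swapping K<->P (YO and K2TOG unchanged).
Row 10 as worked: K P P K P P K P
The 7th stitch worked is K.

Stitch:
K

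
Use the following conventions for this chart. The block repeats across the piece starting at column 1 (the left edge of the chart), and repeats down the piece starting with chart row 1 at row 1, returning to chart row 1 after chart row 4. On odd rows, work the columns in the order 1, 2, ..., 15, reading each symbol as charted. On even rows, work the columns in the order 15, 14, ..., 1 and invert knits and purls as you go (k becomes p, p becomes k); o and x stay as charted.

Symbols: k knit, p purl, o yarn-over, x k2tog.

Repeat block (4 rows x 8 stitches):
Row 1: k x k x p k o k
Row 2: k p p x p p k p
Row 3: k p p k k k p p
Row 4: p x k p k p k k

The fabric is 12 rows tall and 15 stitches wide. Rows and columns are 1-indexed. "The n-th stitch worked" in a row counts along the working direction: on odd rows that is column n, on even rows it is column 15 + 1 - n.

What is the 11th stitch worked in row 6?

Row 6 uses chart row ((6-1) mod 4)+1 = 2. Row 6 is even, so WS.
Chart row 2 tiled across columns 1-15: k p p x p p k p k p p x p p k
WS row: flip the tiled sequence (start at column 15) and apply k<->p; o and x stay.
Row 6 as worked: p k k x k k p k p k k x k k p
Counting 11 along the worked row gives k.

Stitch:
k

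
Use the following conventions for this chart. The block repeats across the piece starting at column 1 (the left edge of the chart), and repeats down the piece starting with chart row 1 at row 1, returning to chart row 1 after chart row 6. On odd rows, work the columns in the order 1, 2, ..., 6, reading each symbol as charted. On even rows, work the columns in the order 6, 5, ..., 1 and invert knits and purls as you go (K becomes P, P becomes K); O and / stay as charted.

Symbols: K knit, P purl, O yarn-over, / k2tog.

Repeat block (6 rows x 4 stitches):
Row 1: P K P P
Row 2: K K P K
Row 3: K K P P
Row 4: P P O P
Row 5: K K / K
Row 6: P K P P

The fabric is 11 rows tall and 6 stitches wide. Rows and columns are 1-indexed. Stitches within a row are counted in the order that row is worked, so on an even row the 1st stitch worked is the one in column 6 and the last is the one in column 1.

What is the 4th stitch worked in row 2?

Stitch:
K

Derivation:
For row 2: chart row = ((2-1) mod 6) + 1 = 2; this is a WS (even) row.
Chart row 2 tiled across columns 1-6: K K P K K K
WS row: flip the tiled sequence (start at column 6) and apply K<->P; O and / stay.
Row 2 as worked: P P P K P P
The 4th stitch worked is K.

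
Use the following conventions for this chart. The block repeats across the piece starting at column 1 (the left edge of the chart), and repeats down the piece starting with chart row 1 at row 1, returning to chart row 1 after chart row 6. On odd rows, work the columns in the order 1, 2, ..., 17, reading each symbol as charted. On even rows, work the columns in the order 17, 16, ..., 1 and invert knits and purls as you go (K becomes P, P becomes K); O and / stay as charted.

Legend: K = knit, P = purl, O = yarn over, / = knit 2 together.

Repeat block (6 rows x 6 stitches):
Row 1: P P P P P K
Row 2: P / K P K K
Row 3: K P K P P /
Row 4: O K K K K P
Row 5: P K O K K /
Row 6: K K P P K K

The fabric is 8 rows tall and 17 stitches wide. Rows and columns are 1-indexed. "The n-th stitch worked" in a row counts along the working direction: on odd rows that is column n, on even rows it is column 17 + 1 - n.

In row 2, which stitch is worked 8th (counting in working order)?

Stitch:
K

Derivation:
Row 2 uses chart row ((2-1) mod 6)+1 = 2. Row 2 is even, so WS.
Chart row 2 tiled across columns 1-17: P / K P K K P / K P K K P / K P K
Wrong side: read the tiled row from column 17 down to 1 and exchange K with P (leave O, /).
Row 2 as worked: P K P / K P P K P / K P P K P / K
Stitch 8 in working order -> K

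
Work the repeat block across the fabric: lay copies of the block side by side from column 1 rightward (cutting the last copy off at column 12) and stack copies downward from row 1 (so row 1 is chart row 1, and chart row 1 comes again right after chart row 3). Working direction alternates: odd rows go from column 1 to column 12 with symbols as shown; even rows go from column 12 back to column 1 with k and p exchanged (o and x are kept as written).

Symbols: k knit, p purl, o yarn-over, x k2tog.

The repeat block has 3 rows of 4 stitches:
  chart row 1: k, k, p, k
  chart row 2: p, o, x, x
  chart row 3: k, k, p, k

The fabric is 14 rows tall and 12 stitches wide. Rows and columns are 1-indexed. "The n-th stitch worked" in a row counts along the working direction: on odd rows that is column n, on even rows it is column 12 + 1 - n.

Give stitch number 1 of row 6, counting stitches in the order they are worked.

Row 6: (6-1) mod 3 = 2, so use chart row 3. Even row -> WS.
Chart row 3 tiled across columns 1-12: k k p k k k p k k k p k
WS: work from column 12 back to column 1 (reverse the tiled row), swapping k<->p (o and x unchanged).
Row 6 as worked: p k p p p k p p p k p p
Stitch 1 in working order -> p

Stitch:
p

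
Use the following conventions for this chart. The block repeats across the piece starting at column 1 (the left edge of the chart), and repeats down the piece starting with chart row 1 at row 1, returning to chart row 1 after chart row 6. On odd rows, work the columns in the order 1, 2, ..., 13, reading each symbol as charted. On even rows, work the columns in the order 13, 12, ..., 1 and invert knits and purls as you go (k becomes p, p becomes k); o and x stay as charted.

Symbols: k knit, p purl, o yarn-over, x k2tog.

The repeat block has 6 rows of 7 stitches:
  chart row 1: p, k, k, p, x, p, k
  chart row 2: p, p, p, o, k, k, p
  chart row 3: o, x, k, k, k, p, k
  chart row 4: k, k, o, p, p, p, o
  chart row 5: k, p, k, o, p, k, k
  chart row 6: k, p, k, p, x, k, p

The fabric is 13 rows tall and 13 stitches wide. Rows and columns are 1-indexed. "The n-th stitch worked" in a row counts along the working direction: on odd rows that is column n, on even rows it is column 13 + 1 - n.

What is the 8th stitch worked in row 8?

Result:
p

Derivation:
Row 8: (8-1) mod 6 = 1, so use chart row 2. Even row -> WS.
Chart row 2 tiled across columns 1-13: p p p o k k p p p p o k k
Wrong side: read the tiled row from column 13 down to 1 and exchange k with p (leave o, x).
Row 8 as worked: p p o k k k k p p o k k k
Counting 8 along the worked row gives p.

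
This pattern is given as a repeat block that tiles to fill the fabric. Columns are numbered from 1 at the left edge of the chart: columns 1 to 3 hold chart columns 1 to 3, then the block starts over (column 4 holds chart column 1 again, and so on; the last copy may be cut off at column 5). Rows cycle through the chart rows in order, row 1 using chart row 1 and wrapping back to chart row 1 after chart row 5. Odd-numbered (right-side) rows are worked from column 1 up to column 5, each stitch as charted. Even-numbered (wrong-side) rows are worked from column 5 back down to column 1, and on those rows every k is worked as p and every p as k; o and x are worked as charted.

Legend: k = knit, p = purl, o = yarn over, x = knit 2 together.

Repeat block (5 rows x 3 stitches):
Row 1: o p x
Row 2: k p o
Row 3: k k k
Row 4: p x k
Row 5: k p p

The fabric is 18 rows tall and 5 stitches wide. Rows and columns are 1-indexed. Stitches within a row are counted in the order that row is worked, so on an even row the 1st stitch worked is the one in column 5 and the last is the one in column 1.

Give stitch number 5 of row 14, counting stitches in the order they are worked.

Result:
k

Derivation:
Row 14 uses chart row ((14-1) mod 5)+1 = 4. Row 14 is even, so WS.
Chart row 4 tiled across columns 1-5: p x k p x
Wrong side: read the tiled row from column 5 down to 1 and exchange k with p (leave o, x).
Row 14 as worked: x k p x k
The 5th stitch worked is k.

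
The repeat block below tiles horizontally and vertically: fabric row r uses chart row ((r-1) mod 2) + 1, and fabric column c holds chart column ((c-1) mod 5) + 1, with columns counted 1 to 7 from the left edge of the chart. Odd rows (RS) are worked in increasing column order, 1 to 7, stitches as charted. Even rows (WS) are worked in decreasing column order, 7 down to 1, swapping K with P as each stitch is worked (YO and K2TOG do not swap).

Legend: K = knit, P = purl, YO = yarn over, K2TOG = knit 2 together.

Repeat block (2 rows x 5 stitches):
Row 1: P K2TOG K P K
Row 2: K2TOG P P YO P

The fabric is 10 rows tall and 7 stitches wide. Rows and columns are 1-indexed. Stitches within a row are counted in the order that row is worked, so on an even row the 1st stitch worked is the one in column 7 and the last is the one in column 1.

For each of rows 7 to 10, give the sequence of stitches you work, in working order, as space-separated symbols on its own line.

== ROWS AS WORKED ==
P K2TOG K P K P K2TOG
K K2TOG K YO K K K2TOG
P K2TOG K P K P K2TOG
K K2TOG K YO K K K2TOG

Derivation:
Row 7: chart row 1, RS - tile across columns 1-7 and work as-is.
Row 8: chart row 2, WS - tiled (columns 1-7): K2TOG P P YO P K2TOG P; work from column 7 back to 1 with K<->P swapped.
Row 9: chart row 1, RS - tile across columns 1-7 and work as-is.
Row 10: chart row 2, WS - tiled (columns 1-7): K2TOG P P YO P K2TOG P; work from column 7 back to 1 with K<->P swapped.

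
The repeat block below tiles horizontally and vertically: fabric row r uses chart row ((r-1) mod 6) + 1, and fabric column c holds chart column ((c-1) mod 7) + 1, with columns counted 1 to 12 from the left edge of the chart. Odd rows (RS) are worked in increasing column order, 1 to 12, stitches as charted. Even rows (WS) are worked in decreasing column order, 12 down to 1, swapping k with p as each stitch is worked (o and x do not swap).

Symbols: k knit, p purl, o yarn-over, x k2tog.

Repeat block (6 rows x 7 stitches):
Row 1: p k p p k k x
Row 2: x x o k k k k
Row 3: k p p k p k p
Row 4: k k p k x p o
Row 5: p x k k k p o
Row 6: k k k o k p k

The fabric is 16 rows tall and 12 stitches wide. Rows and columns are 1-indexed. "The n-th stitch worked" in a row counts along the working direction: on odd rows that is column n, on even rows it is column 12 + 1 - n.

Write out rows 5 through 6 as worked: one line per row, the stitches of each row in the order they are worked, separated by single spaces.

Rows as worked:
p x k k k p o p x k k k
p o p p p p k p o p p p

Derivation:
Row 5: chart row 5, RS - tile across columns 1-12 and work as-is.
Row 6: chart row 6, WS - tiled (columns 1-12): k k k o k p k k k k o k; work from column 12 back to 1 with k<->p swapped.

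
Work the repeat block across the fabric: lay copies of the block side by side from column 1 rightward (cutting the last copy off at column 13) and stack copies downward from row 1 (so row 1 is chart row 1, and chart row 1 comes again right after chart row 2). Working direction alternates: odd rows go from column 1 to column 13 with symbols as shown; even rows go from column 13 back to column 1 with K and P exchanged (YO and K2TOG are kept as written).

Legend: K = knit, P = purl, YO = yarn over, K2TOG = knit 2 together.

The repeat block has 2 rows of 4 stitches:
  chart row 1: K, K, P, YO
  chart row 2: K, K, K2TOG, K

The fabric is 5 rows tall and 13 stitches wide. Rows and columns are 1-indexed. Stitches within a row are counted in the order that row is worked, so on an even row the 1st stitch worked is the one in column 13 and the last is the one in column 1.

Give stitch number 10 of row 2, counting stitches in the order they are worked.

Row 2 uses chart row ((2-1) mod 2)+1 = 2. Row 2 is even, so WS.
Chart row 2 tiled across columns 1-13: K K K2TOG K K K K2TOG K K K K2TOG K K
Wrong side: read the tiled row from column 13 down to 1 and exchange K with P (leave YO, K2TOG).
Row 2 as worked: P P K2TOG P P P K2TOG P P P K2TOG P P
The 10th stitch worked is P.

Result:
P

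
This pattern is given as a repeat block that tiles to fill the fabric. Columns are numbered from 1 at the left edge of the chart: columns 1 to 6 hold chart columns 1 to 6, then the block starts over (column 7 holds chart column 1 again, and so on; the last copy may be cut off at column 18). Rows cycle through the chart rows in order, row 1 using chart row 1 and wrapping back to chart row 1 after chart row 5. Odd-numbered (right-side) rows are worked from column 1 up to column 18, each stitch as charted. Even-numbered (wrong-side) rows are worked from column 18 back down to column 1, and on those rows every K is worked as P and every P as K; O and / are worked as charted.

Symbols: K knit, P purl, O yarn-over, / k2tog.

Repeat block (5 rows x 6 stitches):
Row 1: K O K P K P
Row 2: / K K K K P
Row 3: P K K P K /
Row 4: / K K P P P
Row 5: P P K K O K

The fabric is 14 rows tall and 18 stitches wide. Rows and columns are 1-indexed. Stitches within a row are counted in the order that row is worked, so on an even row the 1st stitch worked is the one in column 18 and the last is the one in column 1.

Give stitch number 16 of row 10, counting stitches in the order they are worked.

== STITCH ==
P

Derivation:
Row 10: (10-1) mod 5 = 4, so use chart row 5. Even row -> WS.
Chart row 5 tiled across columns 1-18: P P K K O K P P K K O K P P K K O K
WS: work from column 18 back to column 1 (reverse the tiled row), swapping K<->P (O and / unchanged).
Row 10 as worked: P O P P K K P O P P K K P O P P K K
Stitch 16 in working order -> P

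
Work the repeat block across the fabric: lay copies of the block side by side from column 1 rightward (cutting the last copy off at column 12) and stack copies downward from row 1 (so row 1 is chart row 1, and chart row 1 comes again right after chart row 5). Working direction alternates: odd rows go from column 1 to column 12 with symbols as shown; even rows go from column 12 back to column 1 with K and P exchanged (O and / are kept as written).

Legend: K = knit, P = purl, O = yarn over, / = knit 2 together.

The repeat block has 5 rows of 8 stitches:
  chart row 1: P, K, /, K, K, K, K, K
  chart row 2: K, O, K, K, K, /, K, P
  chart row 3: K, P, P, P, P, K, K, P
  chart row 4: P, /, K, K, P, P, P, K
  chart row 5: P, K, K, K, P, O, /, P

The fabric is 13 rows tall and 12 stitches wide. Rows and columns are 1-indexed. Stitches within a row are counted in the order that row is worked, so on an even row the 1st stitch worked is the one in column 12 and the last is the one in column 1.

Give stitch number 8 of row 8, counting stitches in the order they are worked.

Stitch:
K

Derivation:
Row 8 uses chart row ((8-1) mod 5)+1 = 3. Row 8 is even, so WS.
Chart row 3 tiled across columns 1-12: K P P P P K K P K P P P
Wrong side: read the tiled row from column 12 down to 1 and exchange K with P (leave O, /).
Row 8 as worked: K K K P K P P K K K K P
Counting 8 along the worked row gives K.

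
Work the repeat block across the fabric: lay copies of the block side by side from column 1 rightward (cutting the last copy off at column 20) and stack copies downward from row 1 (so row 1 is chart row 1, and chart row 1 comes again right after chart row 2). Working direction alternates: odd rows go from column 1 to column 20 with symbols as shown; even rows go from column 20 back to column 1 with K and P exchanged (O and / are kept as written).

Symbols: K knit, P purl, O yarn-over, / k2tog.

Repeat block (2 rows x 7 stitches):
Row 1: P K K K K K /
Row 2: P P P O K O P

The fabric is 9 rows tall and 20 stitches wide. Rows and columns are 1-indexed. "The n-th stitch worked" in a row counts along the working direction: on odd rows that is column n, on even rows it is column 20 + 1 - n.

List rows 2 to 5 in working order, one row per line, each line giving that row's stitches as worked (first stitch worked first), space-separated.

Row 2: chart row 2, WS - tiled (columns 1-20): P P P O K O P P P P O K O P P P P O K O; work from column 20 back to 1 with K<->P swapped.
Row 3: chart row 1, RS - tile across columns 1-20 and work as-is.
Row 4: chart row 2, WS - tiled (columns 1-20): P P P O K O P P P P O K O P P P P O K O; work from column 20 back to 1 with K<->P swapped.
Row 5: chart row 1, RS - tile across columns 1-20 and work as-is.

Result:
O P O K K K K O P O K K K K O P O K K K
P K K K K K / P K K K K K / P K K K K K
O P O K K K K O P O K K K K O P O K K K
P K K K K K / P K K K K K / P K K K K K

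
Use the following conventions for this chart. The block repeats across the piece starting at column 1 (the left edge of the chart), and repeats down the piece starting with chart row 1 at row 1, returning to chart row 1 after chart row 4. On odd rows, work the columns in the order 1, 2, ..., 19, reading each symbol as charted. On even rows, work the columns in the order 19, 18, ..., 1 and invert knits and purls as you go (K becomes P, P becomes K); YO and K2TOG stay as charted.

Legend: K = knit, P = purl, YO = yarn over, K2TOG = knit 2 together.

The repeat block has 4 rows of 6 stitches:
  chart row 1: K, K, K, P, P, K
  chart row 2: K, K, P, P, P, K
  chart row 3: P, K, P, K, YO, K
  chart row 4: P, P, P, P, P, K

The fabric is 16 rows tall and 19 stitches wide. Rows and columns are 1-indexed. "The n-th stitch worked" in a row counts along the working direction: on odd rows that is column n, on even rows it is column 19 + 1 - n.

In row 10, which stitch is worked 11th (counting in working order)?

Row 10: (10-1) mod 4 = 1, so use chart row 2. Even row -> WS.
Chart row 2 tiled across columns 1-19: K K P P P K K K P P P K K K P P P K K
WS: work from column 19 back to column 1 (reverse the tiled row), swapping K<->P (YO and K2TOG unchanged).
Row 10 as worked: P P K K K P P P K K K P P P K K K P P
Counting 11 along the worked row gives K.

== STITCH ==
K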